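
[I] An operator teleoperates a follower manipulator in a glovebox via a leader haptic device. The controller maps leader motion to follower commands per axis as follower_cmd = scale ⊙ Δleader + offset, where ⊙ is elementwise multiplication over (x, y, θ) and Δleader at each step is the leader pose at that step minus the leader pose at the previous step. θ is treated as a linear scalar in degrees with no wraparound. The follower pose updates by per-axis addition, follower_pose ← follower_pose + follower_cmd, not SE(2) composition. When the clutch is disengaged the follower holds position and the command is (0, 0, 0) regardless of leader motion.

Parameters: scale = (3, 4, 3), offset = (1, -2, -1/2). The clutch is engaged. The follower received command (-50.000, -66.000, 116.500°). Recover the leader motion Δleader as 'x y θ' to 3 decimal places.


-17.000 -16.000 39.000

axis x: (-50.000 − 1) / (3) = -17.000
axis y: (-66.000 − -2) / (4) = -16.000
axis θ: (116.500 − -1/2) / (3) = 39.000


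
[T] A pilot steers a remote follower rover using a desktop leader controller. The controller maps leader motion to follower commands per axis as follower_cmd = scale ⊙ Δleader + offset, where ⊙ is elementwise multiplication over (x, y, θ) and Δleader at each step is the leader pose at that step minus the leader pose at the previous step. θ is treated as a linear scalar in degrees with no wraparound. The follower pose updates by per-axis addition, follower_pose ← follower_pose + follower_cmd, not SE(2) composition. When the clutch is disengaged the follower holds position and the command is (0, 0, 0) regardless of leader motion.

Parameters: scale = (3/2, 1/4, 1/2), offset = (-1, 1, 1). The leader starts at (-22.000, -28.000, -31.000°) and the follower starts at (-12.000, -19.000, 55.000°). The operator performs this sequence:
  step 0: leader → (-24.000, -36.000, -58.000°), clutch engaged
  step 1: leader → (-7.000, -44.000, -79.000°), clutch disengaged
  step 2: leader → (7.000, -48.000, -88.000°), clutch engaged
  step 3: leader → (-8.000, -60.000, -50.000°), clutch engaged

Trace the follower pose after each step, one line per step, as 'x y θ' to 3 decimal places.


step 0: Δleader=(-2.000, -8.000, -27.000°), engaged; cmd=(-4.000, -1.000, -12.500°) → follower=(-16.000, -20.000, 42.500°)
step 1: Δleader=(17.000, -8.000, -21.000°), disengaged; cmd=(0,0,0) → follower holds at (-16.000, -20.000, 42.500°)
step 2: Δleader=(14.000, -4.000, -9.000°), engaged; cmd=(20.000, 0.000, -3.500°) → follower=(4.000, -20.000, 39.000°)
step 3: Δleader=(-15.000, -12.000, 38.000°), engaged; cmd=(-23.500, -2.000, 20.000°) → follower=(-19.500, -22.000, 59.000°)

-16.000 -20.000 42.500
-16.000 -20.000 42.500
4.000 -20.000 39.000
-19.500 -22.000 59.000


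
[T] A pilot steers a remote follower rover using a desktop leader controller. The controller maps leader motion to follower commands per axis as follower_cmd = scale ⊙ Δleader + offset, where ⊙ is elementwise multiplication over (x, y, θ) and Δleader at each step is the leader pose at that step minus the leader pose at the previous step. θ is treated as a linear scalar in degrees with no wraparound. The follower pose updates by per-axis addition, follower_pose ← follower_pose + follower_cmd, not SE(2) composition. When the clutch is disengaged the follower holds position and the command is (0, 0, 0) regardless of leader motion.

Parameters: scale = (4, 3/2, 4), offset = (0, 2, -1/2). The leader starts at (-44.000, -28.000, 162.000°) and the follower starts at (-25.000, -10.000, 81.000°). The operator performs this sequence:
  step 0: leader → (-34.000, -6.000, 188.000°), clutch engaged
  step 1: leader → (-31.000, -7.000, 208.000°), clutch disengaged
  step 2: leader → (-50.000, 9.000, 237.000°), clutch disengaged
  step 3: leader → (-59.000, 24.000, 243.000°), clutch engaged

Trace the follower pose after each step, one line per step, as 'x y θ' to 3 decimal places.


15.000 25.000 184.500
15.000 25.000 184.500
15.000 25.000 184.500
-21.000 49.500 208.000

step 0: Δleader=(10.000, 22.000, 26.000°), engaged; cmd=(40.000, 35.000, 103.500°) → follower=(15.000, 25.000, 184.500°)
step 1: Δleader=(3.000, -1.000, 20.000°), disengaged; cmd=(0,0,0) → follower holds at (15.000, 25.000, 184.500°)
step 2: Δleader=(-19.000, 16.000, 29.000°), disengaged; cmd=(0,0,0) → follower holds at (15.000, 25.000, 184.500°)
step 3: Δleader=(-9.000, 15.000, 6.000°), engaged; cmd=(-36.000, 24.500, 23.500°) → follower=(-21.000, 49.500, 208.000°)


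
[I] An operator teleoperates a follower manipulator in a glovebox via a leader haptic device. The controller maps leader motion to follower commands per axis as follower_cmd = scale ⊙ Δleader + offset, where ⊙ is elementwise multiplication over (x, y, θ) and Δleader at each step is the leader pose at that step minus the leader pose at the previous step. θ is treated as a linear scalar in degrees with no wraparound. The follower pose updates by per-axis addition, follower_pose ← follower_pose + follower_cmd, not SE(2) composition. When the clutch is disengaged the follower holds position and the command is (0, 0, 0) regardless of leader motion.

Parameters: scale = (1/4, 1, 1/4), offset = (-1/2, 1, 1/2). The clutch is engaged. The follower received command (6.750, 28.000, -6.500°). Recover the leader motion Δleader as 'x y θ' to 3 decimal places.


29.000 27.000 -28.000

axis x: (6.750 − -1/2) / (1/4) = 29.000
axis y: (28.000 − 1) / (1) = 27.000
axis θ: (-6.500 − 1/2) / (1/4) = -28.000


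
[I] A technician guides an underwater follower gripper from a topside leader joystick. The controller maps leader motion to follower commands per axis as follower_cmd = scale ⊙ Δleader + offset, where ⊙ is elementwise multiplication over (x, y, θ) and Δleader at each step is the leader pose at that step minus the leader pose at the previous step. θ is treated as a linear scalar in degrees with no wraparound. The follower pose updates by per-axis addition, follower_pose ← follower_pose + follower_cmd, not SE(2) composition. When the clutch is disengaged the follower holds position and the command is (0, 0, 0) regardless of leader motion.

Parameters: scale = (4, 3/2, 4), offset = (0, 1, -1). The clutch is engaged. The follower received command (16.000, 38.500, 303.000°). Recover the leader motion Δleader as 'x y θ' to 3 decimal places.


4.000 25.000 76.000

axis x: (16.000 − 0) / (4) = 4.000
axis y: (38.500 − 1) / (3/2) = 25.000
axis θ: (303.000 − -1) / (4) = 76.000


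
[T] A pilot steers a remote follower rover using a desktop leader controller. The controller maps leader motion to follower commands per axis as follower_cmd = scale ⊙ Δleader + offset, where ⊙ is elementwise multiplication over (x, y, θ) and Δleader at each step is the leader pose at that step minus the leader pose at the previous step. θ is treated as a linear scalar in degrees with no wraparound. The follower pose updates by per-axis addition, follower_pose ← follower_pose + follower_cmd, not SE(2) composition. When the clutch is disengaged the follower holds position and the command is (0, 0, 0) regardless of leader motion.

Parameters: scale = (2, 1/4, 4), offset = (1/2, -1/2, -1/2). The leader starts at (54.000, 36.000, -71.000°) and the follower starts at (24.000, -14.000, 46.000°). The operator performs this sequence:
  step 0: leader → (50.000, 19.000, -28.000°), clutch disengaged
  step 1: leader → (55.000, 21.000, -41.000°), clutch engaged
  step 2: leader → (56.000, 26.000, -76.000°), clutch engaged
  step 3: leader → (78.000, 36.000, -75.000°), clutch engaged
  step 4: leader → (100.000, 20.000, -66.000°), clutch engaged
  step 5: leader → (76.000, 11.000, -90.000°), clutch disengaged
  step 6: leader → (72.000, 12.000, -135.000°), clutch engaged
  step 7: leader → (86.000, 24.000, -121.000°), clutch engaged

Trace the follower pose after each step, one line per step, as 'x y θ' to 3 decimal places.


step 0: Δleader=(-4.000, -17.000, 43.000°), disengaged; cmd=(0,0,0) → follower holds at (24.000, -14.000, 46.000°)
step 1: Δleader=(5.000, 2.000, -13.000°), engaged; cmd=(10.500, 0.000, -52.500°) → follower=(34.500, -14.000, -6.500°)
step 2: Δleader=(1.000, 5.000, -35.000°), engaged; cmd=(2.500, 0.750, -140.500°) → follower=(37.000, -13.250, -147.000°)
step 3: Δleader=(22.000, 10.000, 1.000°), engaged; cmd=(44.500, 2.000, 3.500°) → follower=(81.500, -11.250, -143.500°)
step 4: Δleader=(22.000, -16.000, 9.000°), engaged; cmd=(44.500, -4.500, 35.500°) → follower=(126.000, -15.750, -108.000°)
step 5: Δleader=(-24.000, -9.000, -24.000°), disengaged; cmd=(0,0,0) → follower holds at (126.000, -15.750, -108.000°)
step 6: Δleader=(-4.000, 1.000, -45.000°), engaged; cmd=(-7.500, -0.250, -180.500°) → follower=(118.500, -16.000, -288.500°)
step 7: Δleader=(14.000, 12.000, 14.000°), engaged; cmd=(28.500, 2.500, 55.500°) → follower=(147.000, -13.500, -233.000°)

24.000 -14.000 46.000
34.500 -14.000 -6.500
37.000 -13.250 -147.000
81.500 -11.250 -143.500
126.000 -15.750 -108.000
126.000 -15.750 -108.000
118.500 -16.000 -288.500
147.000 -13.500 -233.000


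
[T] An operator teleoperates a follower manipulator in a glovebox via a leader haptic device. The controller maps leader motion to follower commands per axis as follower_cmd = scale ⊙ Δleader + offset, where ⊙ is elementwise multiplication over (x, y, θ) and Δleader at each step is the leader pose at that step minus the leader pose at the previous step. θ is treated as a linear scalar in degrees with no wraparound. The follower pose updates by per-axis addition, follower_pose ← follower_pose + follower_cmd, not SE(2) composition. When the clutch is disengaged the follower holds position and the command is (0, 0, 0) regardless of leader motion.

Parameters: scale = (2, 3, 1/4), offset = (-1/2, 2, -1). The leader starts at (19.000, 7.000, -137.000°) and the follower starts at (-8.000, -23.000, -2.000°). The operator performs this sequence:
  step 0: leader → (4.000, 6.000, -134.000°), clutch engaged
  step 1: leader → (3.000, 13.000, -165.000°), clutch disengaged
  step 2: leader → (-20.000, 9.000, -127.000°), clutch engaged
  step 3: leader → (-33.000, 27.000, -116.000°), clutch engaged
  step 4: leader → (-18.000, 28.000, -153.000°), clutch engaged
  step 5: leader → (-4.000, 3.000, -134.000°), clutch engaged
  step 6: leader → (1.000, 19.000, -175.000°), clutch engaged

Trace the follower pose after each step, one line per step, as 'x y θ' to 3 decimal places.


step 0: Δleader=(-15.000, -1.000, 3.000°), engaged; cmd=(-30.500, -1.000, -0.250°) → follower=(-38.500, -24.000, -2.250°)
step 1: Δleader=(-1.000, 7.000, -31.000°), disengaged; cmd=(0,0,0) → follower holds at (-38.500, -24.000, -2.250°)
step 2: Δleader=(-23.000, -4.000, 38.000°), engaged; cmd=(-46.500, -10.000, 8.500°) → follower=(-85.000, -34.000, 6.250°)
step 3: Δleader=(-13.000, 18.000, 11.000°), engaged; cmd=(-26.500, 56.000, 1.750°) → follower=(-111.500, 22.000, 8.000°)
step 4: Δleader=(15.000, 1.000, -37.000°), engaged; cmd=(29.500, 5.000, -10.250°) → follower=(-82.000, 27.000, -2.250°)
step 5: Δleader=(14.000, -25.000, 19.000°), engaged; cmd=(27.500, -73.000, 3.750°) → follower=(-54.500, -46.000, 1.500°)
step 6: Δleader=(5.000, 16.000, -41.000°), engaged; cmd=(9.500, 50.000, -11.250°) → follower=(-45.000, 4.000, -9.750°)

-38.500 -24.000 -2.250
-38.500 -24.000 -2.250
-85.000 -34.000 6.250
-111.500 22.000 8.000
-82.000 27.000 -2.250
-54.500 -46.000 1.500
-45.000 4.000 -9.750


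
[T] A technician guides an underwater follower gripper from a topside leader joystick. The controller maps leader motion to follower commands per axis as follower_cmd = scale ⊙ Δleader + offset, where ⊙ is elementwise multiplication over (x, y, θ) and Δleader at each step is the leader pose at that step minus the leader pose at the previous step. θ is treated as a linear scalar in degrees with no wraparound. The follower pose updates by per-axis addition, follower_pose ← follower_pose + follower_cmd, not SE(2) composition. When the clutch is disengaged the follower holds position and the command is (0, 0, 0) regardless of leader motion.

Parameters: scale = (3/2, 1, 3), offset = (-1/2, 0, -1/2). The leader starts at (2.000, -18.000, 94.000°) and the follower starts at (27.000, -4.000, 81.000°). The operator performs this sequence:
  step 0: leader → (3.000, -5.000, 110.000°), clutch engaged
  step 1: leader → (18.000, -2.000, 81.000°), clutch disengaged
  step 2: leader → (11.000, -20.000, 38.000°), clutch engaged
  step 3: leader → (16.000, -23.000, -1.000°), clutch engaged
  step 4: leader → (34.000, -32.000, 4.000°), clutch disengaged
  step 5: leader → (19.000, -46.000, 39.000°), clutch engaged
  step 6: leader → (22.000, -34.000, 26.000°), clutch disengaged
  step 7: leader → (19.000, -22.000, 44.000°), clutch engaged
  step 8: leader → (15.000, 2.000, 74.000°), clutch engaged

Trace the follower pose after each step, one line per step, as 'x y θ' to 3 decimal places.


step 0: Δleader=(1.000, 13.000, 16.000°), engaged; cmd=(1.000, 13.000, 47.500°) → follower=(28.000, 9.000, 128.500°)
step 1: Δleader=(15.000, 3.000, -29.000°), disengaged; cmd=(0,0,0) → follower holds at (28.000, 9.000, 128.500°)
step 2: Δleader=(-7.000, -18.000, -43.000°), engaged; cmd=(-11.000, -18.000, -129.500°) → follower=(17.000, -9.000, -1.000°)
step 3: Δleader=(5.000, -3.000, -39.000°), engaged; cmd=(7.000, -3.000, -117.500°) → follower=(24.000, -12.000, -118.500°)
step 4: Δleader=(18.000, -9.000, 5.000°), disengaged; cmd=(0,0,0) → follower holds at (24.000, -12.000, -118.500°)
step 5: Δleader=(-15.000, -14.000, 35.000°), engaged; cmd=(-23.000, -14.000, 104.500°) → follower=(1.000, -26.000, -14.000°)
step 6: Δleader=(3.000, 12.000, -13.000°), disengaged; cmd=(0,0,0) → follower holds at (1.000, -26.000, -14.000°)
step 7: Δleader=(-3.000, 12.000, 18.000°), engaged; cmd=(-5.000, 12.000, 53.500°) → follower=(-4.000, -14.000, 39.500°)
step 8: Δleader=(-4.000, 24.000, 30.000°), engaged; cmd=(-6.500, 24.000, 89.500°) → follower=(-10.500, 10.000, 129.000°)

28.000 9.000 128.500
28.000 9.000 128.500
17.000 -9.000 -1.000
24.000 -12.000 -118.500
24.000 -12.000 -118.500
1.000 -26.000 -14.000
1.000 -26.000 -14.000
-4.000 -14.000 39.500
-10.500 10.000 129.000


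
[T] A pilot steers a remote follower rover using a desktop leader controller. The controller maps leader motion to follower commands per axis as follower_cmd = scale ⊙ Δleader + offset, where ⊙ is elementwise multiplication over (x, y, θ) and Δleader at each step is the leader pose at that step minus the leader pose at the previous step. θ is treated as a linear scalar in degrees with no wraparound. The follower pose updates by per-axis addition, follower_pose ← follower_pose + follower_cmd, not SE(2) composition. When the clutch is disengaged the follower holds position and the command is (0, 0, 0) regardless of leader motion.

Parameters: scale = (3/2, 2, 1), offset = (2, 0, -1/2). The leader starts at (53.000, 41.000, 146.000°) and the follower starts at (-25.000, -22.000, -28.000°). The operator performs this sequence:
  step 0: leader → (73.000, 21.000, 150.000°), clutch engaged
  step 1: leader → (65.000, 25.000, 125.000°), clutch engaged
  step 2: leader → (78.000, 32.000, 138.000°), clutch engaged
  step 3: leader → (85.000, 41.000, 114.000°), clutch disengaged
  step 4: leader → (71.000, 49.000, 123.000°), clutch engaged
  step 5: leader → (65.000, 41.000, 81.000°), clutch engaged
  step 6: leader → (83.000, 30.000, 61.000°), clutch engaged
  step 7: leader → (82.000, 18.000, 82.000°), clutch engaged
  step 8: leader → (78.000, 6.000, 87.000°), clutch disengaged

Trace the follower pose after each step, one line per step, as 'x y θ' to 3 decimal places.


step 0: Δleader=(20.000, -20.000, 4.000°), engaged; cmd=(32.000, -40.000, 3.500°) → follower=(7.000, -62.000, -24.500°)
step 1: Δleader=(-8.000, 4.000, -25.000°), engaged; cmd=(-10.000, 8.000, -25.500°) → follower=(-3.000, -54.000, -50.000°)
step 2: Δleader=(13.000, 7.000, 13.000°), engaged; cmd=(21.500, 14.000, 12.500°) → follower=(18.500, -40.000, -37.500°)
step 3: Δleader=(7.000, 9.000, -24.000°), disengaged; cmd=(0,0,0) → follower holds at (18.500, -40.000, -37.500°)
step 4: Δleader=(-14.000, 8.000, 9.000°), engaged; cmd=(-19.000, 16.000, 8.500°) → follower=(-0.500, -24.000, -29.000°)
step 5: Δleader=(-6.000, -8.000, -42.000°), engaged; cmd=(-7.000, -16.000, -42.500°) → follower=(-7.500, -40.000, -71.500°)
step 6: Δleader=(18.000, -11.000, -20.000°), engaged; cmd=(29.000, -22.000, -20.500°) → follower=(21.500, -62.000, -92.000°)
step 7: Δleader=(-1.000, -12.000, 21.000°), engaged; cmd=(0.500, -24.000, 20.500°) → follower=(22.000, -86.000, -71.500°)
step 8: Δleader=(-4.000, -12.000, 5.000°), disengaged; cmd=(0,0,0) → follower holds at (22.000, -86.000, -71.500°)

7.000 -62.000 -24.500
-3.000 -54.000 -50.000
18.500 -40.000 -37.500
18.500 -40.000 -37.500
-0.500 -24.000 -29.000
-7.500 -40.000 -71.500
21.500 -62.000 -92.000
22.000 -86.000 -71.500
22.000 -86.000 -71.500


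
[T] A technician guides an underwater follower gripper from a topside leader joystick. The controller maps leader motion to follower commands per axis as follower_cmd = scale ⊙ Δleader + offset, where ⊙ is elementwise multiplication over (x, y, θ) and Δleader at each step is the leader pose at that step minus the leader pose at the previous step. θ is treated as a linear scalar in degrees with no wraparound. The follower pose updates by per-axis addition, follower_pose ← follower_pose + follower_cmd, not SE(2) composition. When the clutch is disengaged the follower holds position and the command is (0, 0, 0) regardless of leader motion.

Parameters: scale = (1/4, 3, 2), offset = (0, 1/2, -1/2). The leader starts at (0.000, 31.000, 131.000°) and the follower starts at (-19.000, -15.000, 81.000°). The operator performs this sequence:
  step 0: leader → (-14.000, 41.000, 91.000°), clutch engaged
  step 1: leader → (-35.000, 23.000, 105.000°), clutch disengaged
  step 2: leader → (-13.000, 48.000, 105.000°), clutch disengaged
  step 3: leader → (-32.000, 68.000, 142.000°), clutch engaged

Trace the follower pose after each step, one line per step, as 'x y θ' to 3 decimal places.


step 0: Δleader=(-14.000, 10.000, -40.000°), engaged; cmd=(-3.500, 30.500, -80.500°) → follower=(-22.500, 15.500, 0.500°)
step 1: Δleader=(-21.000, -18.000, 14.000°), disengaged; cmd=(0,0,0) → follower holds at (-22.500, 15.500, 0.500°)
step 2: Δleader=(22.000, 25.000, 0.000°), disengaged; cmd=(0,0,0) → follower holds at (-22.500, 15.500, 0.500°)
step 3: Δleader=(-19.000, 20.000, 37.000°), engaged; cmd=(-4.750, 60.500, 73.500°) → follower=(-27.250, 76.000, 74.000°)

-22.500 15.500 0.500
-22.500 15.500 0.500
-22.500 15.500 0.500
-27.250 76.000 74.000


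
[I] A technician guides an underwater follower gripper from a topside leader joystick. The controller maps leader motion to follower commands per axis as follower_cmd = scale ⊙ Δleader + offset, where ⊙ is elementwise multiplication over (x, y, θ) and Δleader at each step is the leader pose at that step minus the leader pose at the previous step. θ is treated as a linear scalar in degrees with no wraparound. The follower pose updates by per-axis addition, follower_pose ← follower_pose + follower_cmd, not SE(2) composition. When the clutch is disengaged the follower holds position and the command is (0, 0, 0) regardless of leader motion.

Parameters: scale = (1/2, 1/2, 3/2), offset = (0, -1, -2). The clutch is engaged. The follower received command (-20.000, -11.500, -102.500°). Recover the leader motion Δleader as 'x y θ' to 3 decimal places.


-40.000 -21.000 -67.000

axis x: (-20.000 − 0) / (1/2) = -40.000
axis y: (-11.500 − -1) / (1/2) = -21.000
axis θ: (-102.500 − -2) / (3/2) = -67.000


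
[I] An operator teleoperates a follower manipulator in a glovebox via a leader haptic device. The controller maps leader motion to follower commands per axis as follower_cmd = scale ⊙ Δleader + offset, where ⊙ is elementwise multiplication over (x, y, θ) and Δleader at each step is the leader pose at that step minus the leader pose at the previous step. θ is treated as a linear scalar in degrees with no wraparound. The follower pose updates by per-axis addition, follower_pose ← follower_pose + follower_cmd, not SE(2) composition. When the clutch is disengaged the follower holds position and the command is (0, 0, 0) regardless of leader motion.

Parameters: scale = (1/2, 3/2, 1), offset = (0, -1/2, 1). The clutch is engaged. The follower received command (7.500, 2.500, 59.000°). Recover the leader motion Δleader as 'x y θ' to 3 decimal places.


15.000 2.000 58.000

axis x: (7.500 − 0) / (1/2) = 15.000
axis y: (2.500 − -1/2) / (3/2) = 2.000
axis θ: (59.000 − 1) / (1) = 58.000


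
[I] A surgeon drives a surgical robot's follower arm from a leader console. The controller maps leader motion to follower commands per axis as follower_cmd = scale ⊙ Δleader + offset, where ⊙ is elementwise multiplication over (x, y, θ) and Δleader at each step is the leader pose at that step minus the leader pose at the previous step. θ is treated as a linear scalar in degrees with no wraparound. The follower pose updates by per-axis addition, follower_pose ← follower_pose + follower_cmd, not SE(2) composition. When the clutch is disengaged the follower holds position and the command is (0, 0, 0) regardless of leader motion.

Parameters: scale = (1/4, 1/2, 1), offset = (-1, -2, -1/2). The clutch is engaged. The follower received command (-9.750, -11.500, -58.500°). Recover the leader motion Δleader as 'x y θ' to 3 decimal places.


-35.000 -19.000 -58.000

axis x: (-9.750 − -1) / (1/4) = -35.000
axis y: (-11.500 − -2) / (1/2) = -19.000
axis θ: (-58.500 − -1/2) / (1) = -58.000


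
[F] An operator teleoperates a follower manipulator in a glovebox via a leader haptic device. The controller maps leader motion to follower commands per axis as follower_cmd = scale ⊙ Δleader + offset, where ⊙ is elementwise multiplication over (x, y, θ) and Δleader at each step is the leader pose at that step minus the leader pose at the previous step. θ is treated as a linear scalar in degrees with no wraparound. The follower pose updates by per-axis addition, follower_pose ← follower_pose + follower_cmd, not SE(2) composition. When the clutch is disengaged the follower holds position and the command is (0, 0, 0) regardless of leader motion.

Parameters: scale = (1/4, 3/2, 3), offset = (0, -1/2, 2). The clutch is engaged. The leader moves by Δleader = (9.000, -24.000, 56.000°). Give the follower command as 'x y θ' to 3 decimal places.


2.250 -36.500 170.000

axis x: 1/4·9.000 + 0 = 2.250
axis y: 3/2·-24.000 + -1/2 = -36.500
axis θ: 3·56.000 + 2 = 170.000


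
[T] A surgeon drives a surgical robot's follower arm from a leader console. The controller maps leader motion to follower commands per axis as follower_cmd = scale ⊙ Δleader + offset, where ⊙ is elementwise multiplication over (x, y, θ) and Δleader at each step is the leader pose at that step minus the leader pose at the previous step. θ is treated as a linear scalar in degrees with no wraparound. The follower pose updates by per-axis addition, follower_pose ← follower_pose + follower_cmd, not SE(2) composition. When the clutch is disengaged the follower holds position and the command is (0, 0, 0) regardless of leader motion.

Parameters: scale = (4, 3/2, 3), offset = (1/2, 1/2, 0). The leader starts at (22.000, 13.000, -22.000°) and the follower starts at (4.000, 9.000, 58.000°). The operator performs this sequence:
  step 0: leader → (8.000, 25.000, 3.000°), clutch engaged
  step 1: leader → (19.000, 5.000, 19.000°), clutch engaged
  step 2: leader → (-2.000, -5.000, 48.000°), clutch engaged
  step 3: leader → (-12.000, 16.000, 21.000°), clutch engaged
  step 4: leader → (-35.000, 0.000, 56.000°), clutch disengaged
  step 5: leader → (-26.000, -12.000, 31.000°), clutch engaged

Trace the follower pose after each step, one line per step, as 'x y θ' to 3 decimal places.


step 0: Δleader=(-14.000, 12.000, 25.000°), engaged; cmd=(-55.500, 18.500, 75.000°) → follower=(-51.500, 27.500, 133.000°)
step 1: Δleader=(11.000, -20.000, 16.000°), engaged; cmd=(44.500, -29.500, 48.000°) → follower=(-7.000, -2.000, 181.000°)
step 2: Δleader=(-21.000, -10.000, 29.000°), engaged; cmd=(-83.500, -14.500, 87.000°) → follower=(-90.500, -16.500, 268.000°)
step 3: Δleader=(-10.000, 21.000, -27.000°), engaged; cmd=(-39.500, 32.000, -81.000°) → follower=(-130.000, 15.500, 187.000°)
step 4: Δleader=(-23.000, -16.000, 35.000°), disengaged; cmd=(0,0,0) → follower holds at (-130.000, 15.500, 187.000°)
step 5: Δleader=(9.000, -12.000, -25.000°), engaged; cmd=(36.500, -17.500, -75.000°) → follower=(-93.500, -2.000, 112.000°)

-51.500 27.500 133.000
-7.000 -2.000 181.000
-90.500 -16.500 268.000
-130.000 15.500 187.000
-130.000 15.500 187.000
-93.500 -2.000 112.000


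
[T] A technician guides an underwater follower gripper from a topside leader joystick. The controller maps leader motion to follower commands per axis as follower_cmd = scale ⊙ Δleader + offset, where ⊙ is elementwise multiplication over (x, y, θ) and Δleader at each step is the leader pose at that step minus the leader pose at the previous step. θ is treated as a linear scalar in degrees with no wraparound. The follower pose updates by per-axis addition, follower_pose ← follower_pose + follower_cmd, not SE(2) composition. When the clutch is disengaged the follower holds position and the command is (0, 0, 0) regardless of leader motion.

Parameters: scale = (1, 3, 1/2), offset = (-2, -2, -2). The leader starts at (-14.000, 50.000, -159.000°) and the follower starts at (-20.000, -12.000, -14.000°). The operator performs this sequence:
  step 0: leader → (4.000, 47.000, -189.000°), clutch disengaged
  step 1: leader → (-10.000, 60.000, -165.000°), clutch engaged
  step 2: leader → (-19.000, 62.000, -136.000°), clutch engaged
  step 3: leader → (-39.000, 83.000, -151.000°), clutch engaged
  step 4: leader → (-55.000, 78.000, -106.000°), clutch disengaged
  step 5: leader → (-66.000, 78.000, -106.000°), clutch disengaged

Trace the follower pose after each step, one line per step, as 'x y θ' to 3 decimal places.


step 0: Δleader=(18.000, -3.000, -30.000°), disengaged; cmd=(0,0,0) → follower holds at (-20.000, -12.000, -14.000°)
step 1: Δleader=(-14.000, 13.000, 24.000°), engaged; cmd=(-16.000, 37.000, 10.000°) → follower=(-36.000, 25.000, -4.000°)
step 2: Δleader=(-9.000, 2.000, 29.000°), engaged; cmd=(-11.000, 4.000, 12.500°) → follower=(-47.000, 29.000, 8.500°)
step 3: Δleader=(-20.000, 21.000, -15.000°), engaged; cmd=(-22.000, 61.000, -9.500°) → follower=(-69.000, 90.000, -1.000°)
step 4: Δleader=(-16.000, -5.000, 45.000°), disengaged; cmd=(0,0,0) → follower holds at (-69.000, 90.000, -1.000°)
step 5: Δleader=(-11.000, 0.000, 0.000°), disengaged; cmd=(0,0,0) → follower holds at (-69.000, 90.000, -1.000°)

-20.000 -12.000 -14.000
-36.000 25.000 -4.000
-47.000 29.000 8.500
-69.000 90.000 -1.000
-69.000 90.000 -1.000
-69.000 90.000 -1.000


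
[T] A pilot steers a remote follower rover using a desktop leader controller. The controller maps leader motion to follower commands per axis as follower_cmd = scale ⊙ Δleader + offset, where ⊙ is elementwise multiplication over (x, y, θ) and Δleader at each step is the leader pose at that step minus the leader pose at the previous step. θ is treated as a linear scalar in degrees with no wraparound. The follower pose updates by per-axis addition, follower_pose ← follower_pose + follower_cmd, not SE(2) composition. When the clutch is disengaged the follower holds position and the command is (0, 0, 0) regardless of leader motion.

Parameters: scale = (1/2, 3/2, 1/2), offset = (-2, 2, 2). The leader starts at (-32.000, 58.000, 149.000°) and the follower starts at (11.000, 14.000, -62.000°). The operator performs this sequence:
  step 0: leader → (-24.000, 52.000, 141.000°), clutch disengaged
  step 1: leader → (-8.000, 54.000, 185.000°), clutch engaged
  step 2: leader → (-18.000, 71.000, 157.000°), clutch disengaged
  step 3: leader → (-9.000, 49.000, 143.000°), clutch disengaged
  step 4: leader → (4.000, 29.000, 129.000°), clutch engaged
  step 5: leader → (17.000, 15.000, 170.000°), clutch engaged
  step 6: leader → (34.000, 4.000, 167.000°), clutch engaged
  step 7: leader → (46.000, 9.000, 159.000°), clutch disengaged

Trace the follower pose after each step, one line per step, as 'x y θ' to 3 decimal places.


11.000 14.000 -62.000
17.000 19.000 -38.000
17.000 19.000 -38.000
17.000 19.000 -38.000
21.500 -9.000 -43.000
26.000 -28.000 -20.500
32.500 -42.500 -20.000
32.500 -42.500 -20.000

step 0: Δleader=(8.000, -6.000, -8.000°), disengaged; cmd=(0,0,0) → follower holds at (11.000, 14.000, -62.000°)
step 1: Δleader=(16.000, 2.000, 44.000°), engaged; cmd=(6.000, 5.000, 24.000°) → follower=(17.000, 19.000, -38.000°)
step 2: Δleader=(-10.000, 17.000, -28.000°), disengaged; cmd=(0,0,0) → follower holds at (17.000, 19.000, -38.000°)
step 3: Δleader=(9.000, -22.000, -14.000°), disengaged; cmd=(0,0,0) → follower holds at (17.000, 19.000, -38.000°)
step 4: Δleader=(13.000, -20.000, -14.000°), engaged; cmd=(4.500, -28.000, -5.000°) → follower=(21.500, -9.000, -43.000°)
step 5: Δleader=(13.000, -14.000, 41.000°), engaged; cmd=(4.500, -19.000, 22.500°) → follower=(26.000, -28.000, -20.500°)
step 6: Δleader=(17.000, -11.000, -3.000°), engaged; cmd=(6.500, -14.500, 0.500°) → follower=(32.500, -42.500, -20.000°)
step 7: Δleader=(12.000, 5.000, -8.000°), disengaged; cmd=(0,0,0) → follower holds at (32.500, -42.500, -20.000°)


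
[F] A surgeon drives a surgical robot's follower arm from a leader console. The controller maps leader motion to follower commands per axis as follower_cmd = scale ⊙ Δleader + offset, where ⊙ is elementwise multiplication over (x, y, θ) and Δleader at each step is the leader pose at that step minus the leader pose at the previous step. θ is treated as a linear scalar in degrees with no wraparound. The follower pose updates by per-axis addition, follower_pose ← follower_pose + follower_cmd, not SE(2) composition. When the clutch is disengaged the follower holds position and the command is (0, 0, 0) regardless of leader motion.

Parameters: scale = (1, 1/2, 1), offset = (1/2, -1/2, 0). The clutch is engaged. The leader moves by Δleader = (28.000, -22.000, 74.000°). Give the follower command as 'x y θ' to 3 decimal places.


28.500 -11.500 74.000

axis x: 1·28.000 + 1/2 = 28.500
axis y: 1/2·-22.000 + -1/2 = -11.500
axis θ: 1·74.000 + 0 = 74.000


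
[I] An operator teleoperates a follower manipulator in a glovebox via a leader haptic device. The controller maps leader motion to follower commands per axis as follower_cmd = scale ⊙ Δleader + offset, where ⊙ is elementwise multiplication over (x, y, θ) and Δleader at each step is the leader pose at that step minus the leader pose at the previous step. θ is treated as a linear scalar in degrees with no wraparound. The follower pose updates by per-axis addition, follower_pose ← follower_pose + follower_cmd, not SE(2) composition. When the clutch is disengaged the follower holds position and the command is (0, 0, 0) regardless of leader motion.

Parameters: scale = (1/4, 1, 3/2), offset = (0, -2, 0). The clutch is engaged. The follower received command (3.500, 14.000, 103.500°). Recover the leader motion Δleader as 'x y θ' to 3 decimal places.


14.000 16.000 69.000

axis x: (3.500 − 0) / (1/4) = 14.000
axis y: (14.000 − -2) / (1) = 16.000
axis θ: (103.500 − 0) / (3/2) = 69.000


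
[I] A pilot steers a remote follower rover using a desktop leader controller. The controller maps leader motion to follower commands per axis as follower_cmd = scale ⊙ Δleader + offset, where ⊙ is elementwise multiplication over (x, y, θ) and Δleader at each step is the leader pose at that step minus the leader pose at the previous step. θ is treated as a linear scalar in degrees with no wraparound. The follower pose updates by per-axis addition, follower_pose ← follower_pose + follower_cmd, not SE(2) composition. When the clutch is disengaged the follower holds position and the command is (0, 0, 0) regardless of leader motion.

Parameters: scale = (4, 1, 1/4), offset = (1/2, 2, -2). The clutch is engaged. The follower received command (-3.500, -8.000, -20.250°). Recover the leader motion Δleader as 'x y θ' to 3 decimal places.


-1.000 -10.000 -73.000

axis x: (-3.500 − 1/2) / (4) = -1.000
axis y: (-8.000 − 2) / (1) = -10.000
axis θ: (-20.250 − -2) / (1/4) = -73.000


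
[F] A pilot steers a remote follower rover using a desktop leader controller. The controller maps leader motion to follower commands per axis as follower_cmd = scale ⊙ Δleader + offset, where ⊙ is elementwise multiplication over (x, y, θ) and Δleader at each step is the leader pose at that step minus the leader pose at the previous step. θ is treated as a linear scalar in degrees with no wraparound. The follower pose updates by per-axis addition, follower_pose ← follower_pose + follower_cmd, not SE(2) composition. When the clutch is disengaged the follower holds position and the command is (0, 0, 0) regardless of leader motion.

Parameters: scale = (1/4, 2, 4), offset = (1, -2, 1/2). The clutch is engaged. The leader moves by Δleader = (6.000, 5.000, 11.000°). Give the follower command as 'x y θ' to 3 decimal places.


2.500 8.000 44.500

axis x: 1/4·6.000 + 1 = 2.500
axis y: 2·5.000 + -2 = 8.000
axis θ: 4·11.000 + 1/2 = 44.500


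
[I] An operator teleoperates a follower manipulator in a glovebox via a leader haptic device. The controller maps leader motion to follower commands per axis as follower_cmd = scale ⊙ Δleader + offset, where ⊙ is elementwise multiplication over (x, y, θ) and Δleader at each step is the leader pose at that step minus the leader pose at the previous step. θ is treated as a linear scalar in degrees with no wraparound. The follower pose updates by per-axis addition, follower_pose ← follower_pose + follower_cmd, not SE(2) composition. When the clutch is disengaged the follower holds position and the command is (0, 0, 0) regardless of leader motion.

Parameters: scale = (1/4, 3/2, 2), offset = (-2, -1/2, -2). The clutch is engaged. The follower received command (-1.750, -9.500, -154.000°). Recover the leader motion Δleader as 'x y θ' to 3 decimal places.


axis x: (-1.750 − -2) / (1/4) = 1.000
axis y: (-9.500 − -1/2) / (3/2) = -6.000
axis θ: (-154.000 − -2) / (2) = -76.000

1.000 -6.000 -76.000


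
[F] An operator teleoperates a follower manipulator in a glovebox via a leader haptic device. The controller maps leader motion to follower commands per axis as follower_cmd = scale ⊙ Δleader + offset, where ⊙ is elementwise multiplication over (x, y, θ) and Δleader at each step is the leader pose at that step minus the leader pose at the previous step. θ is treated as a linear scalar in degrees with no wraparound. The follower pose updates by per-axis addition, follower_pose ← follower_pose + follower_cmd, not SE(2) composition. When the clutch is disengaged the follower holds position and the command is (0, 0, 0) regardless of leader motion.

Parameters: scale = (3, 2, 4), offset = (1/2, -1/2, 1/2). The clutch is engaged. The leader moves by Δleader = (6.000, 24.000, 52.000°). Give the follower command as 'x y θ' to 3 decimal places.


18.500 47.500 208.500

axis x: 3·6.000 + 1/2 = 18.500
axis y: 2·24.000 + -1/2 = 47.500
axis θ: 4·52.000 + 1/2 = 208.500


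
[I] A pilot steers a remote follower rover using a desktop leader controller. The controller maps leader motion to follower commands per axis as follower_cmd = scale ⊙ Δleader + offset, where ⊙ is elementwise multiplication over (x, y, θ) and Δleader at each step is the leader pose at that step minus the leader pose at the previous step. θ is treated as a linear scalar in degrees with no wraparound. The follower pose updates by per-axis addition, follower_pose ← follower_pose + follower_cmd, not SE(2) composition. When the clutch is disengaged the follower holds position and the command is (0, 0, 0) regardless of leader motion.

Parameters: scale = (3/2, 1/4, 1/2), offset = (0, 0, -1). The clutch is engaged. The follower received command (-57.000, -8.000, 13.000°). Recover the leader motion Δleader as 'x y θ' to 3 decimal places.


axis x: (-57.000 − 0) / (3/2) = -38.000
axis y: (-8.000 − 0) / (1/4) = -32.000
axis θ: (13.000 − -1) / (1/2) = 28.000

-38.000 -32.000 28.000


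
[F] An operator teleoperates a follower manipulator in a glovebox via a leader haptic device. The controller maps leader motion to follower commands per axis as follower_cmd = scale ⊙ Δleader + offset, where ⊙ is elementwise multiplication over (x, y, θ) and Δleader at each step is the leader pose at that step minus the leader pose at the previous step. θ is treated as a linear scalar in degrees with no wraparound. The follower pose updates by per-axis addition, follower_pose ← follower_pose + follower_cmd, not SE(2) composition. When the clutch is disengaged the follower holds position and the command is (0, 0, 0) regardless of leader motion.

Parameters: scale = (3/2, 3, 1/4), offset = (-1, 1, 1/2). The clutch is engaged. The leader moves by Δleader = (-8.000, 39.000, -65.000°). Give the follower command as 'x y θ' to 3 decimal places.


-13.000 118.000 -15.750

axis x: 3/2·-8.000 + -1 = -13.000
axis y: 3·39.000 + 1 = 118.000
axis θ: 1/4·-65.000 + 1/2 = -15.750


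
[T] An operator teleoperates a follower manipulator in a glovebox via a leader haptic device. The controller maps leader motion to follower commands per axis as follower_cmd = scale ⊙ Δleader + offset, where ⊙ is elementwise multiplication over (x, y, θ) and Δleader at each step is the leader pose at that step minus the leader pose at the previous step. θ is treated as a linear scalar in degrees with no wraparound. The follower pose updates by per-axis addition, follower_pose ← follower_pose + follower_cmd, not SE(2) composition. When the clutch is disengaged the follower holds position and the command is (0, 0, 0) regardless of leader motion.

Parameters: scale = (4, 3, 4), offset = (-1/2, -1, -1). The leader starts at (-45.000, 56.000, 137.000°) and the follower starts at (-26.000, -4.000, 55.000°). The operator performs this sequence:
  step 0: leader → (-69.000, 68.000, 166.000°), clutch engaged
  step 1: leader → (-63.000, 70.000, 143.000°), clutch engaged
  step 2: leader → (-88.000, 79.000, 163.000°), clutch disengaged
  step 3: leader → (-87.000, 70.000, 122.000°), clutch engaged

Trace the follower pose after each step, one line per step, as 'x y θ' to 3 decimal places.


-122.500 31.000 170.000
-99.000 36.000 77.000
-99.000 36.000 77.000
-95.500 8.000 -88.000

step 0: Δleader=(-24.000, 12.000, 29.000°), engaged; cmd=(-96.500, 35.000, 115.000°) → follower=(-122.500, 31.000, 170.000°)
step 1: Δleader=(6.000, 2.000, -23.000°), engaged; cmd=(23.500, 5.000, -93.000°) → follower=(-99.000, 36.000, 77.000°)
step 2: Δleader=(-25.000, 9.000, 20.000°), disengaged; cmd=(0,0,0) → follower holds at (-99.000, 36.000, 77.000°)
step 3: Δleader=(1.000, -9.000, -41.000°), engaged; cmd=(3.500, -28.000, -165.000°) → follower=(-95.500, 8.000, -88.000°)


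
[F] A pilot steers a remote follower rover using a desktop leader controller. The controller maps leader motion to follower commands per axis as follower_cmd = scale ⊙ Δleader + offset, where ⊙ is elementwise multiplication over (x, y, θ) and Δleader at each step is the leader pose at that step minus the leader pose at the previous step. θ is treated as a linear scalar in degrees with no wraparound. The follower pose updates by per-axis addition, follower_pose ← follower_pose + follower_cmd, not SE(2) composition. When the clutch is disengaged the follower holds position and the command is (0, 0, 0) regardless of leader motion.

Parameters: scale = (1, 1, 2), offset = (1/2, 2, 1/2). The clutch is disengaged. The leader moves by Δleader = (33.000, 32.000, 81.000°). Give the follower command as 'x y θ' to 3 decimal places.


0.000 0.000 0.000

clutch disengaged → follower holds; cmd = (0, 0, 0)
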